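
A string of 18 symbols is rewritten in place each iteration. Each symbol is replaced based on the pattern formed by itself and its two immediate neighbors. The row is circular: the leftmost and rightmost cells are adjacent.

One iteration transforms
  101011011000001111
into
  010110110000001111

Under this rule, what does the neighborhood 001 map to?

At position 13 the neighborhood is 001; the next row has 0 there.

0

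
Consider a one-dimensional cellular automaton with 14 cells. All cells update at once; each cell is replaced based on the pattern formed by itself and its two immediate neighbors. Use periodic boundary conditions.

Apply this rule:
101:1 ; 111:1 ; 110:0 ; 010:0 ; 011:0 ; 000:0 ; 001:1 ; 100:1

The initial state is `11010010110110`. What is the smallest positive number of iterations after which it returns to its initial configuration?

00101101001001
11010010110110

2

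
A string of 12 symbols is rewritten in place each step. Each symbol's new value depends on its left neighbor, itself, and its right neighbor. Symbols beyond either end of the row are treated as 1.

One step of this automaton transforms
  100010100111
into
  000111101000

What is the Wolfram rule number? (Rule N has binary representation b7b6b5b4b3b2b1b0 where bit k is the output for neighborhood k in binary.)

38

position 10: 111 → 0  (bit 7 = 0)
position 0: 110 → 0  (bit 6 = 0)
position 5: 101 → 1  (bit 5 = 1)
position 1: 100 → 0  (bit 4 = 0)
position 9: 011 → 0  (bit 3 = 0)
position 4: 010 → 1  (bit 2 = 1)
position 3: 001 → 1  (bit 1 = 1)
position 2: 000 → 0  (bit 0 = 0)
bits b7..b0 = 00100110 = 38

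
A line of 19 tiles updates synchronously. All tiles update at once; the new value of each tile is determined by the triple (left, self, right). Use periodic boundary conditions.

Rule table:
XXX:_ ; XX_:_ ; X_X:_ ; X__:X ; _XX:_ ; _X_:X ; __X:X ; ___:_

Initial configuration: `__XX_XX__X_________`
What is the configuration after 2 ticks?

_X_____XXXX________
XXX___X____X_______

XXX___X____X_______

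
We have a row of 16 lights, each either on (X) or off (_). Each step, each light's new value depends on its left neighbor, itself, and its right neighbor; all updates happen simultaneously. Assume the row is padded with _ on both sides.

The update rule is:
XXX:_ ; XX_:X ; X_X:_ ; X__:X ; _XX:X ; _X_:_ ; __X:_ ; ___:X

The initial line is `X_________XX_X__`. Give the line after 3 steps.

__XXXXX___X_X_XX

_XXXXXXXX_XX__XX
_X______X_XXX_XX
__XXXXX___X_X_XX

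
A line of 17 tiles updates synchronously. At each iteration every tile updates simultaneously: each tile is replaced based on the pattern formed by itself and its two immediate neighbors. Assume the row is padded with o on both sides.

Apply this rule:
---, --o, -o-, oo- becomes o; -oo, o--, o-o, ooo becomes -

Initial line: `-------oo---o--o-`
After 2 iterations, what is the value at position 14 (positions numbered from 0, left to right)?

-

iteration 1: -oooooo-o-ooo-oo-
iteration 2: ------o-o---o--o-
position 14 holds -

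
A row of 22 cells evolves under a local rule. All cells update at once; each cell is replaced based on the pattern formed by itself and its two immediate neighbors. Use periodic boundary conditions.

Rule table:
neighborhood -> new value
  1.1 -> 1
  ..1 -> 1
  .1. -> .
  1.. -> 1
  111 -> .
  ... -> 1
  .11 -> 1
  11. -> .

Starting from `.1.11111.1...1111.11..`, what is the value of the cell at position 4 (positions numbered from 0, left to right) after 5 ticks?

tick 1: 1.11....1.1111...11.11
tick 2: .11.1111.11...1111.11.
tick 3: 11.11...11.1111...11.1
tick 4: ..11.1111.11...1111.11
tick 5: 111.11...11.1111...11.
position 4 holds 1

1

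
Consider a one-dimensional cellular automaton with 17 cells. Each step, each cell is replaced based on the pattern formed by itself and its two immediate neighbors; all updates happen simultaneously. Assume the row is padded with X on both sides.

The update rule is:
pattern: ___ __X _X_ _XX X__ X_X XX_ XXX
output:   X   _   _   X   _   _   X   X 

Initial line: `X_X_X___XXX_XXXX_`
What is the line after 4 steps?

X_XXX___XXX_XXXX_

step 1: X_____X_XXX_XXXX_
step 2: X_XXX___XXX_XXXX_
step 3: X_XXX_X_XXX_XXXX_
step 4: X_XXX___XXX_XXXX_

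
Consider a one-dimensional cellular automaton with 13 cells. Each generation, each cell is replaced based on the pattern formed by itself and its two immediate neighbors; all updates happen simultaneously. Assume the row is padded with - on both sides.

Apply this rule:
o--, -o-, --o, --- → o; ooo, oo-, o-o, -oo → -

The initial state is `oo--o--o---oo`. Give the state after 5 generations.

--ooooooooo--
oo---------oo
--ooooooooo--  (repeats generation 1; period 2)
generation 5: --ooooooooo--

--ooooooooo--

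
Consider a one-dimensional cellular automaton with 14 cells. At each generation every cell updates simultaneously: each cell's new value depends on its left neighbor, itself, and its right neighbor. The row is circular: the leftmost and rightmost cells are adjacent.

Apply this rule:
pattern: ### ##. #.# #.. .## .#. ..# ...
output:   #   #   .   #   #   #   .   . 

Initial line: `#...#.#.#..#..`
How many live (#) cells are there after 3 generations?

generation 1: ##..#.#.##.##.
generation 2: ###.#.#.##.##.
generation 3: ###.#.#.##.##.
count of #: 9

9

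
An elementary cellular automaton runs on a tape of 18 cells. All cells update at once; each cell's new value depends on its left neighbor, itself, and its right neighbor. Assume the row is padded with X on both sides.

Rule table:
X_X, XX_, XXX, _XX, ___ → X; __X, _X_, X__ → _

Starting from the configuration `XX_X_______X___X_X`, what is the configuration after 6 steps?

XXX__XXXXXX__XXXXX

XXX__XXXXX___X__XX
XXX__XXXXX_X____XX
XXX__XXXXXX__XX_XX
XXX__XXXXXX__XXXXX
XXX__XXXXXX__XXXXX  (fixed point — unchanged through step 6)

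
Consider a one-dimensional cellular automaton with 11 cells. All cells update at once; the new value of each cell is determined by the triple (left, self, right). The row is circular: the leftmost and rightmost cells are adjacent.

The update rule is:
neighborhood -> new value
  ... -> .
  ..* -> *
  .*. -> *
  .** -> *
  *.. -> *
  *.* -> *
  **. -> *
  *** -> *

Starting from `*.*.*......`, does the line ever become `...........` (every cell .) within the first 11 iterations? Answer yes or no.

no

******....*
*******..**
***********
***********  (fixed point — unchanged through iteration 11)
iteration 11 is ***********, still not uniform .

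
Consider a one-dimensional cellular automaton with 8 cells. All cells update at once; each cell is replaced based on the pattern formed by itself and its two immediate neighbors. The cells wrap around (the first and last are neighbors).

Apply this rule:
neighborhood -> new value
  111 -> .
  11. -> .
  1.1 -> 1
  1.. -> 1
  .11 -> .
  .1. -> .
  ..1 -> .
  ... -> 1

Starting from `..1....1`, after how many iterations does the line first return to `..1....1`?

iteration 1: 1..111..
iteration 2: .1....1.
iteration 3: ..111..1
iteration 4: 1....1..
iteration 5: .111..1.
iteration 6: ....1..1
iteration 7: 111..1..
iteration 8: ...1..1.
iteration 9: 11..1..1
iteration 10: ..1..1..
iteration 11: 1..1..11
iteration 12: .1..1...
iteration 13: ..1..111
iteration 14: 1..1....
iteration 15: .1..111.
iteration 16: ..1....1

16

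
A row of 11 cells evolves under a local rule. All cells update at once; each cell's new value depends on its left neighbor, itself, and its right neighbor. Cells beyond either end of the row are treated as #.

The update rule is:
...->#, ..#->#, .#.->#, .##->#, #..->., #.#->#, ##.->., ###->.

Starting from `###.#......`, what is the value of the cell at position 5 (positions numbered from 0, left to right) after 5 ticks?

...##.#####
.###.##....
##..##..###
...##..##..
.###..##..#
position 5 holds .

.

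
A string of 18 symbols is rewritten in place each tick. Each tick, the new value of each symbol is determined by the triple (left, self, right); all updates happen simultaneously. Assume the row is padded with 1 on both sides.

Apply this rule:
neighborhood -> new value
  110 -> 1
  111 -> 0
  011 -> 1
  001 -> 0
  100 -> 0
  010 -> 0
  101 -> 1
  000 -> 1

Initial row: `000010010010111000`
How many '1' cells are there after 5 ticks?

9

011000000001101010
111011111101110101
001110000111011011
001010110101111110
000101111011000011
count of 1: 9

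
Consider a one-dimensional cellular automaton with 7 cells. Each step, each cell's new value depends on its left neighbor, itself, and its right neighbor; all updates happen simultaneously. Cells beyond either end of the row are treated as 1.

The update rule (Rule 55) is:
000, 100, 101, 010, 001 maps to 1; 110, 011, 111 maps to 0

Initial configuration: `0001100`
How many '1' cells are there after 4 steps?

1110011
0001100  (repeats step 0; period 2)
step 4: 0001100
count of 1: 2

2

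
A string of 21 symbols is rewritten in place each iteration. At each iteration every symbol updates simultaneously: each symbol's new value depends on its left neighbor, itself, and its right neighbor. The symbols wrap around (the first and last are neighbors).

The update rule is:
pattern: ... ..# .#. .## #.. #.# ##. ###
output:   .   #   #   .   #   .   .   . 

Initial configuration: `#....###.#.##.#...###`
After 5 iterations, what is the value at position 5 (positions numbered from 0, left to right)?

iteration 1: .#..#....#....##.#...
iteration 2: ######..###..#...##..
iteration 3: ......##...####.#..##
iteration 4: #....#..#.#.....###..
iteration 5: ##..#####.##...#...##
position 5 holds #

#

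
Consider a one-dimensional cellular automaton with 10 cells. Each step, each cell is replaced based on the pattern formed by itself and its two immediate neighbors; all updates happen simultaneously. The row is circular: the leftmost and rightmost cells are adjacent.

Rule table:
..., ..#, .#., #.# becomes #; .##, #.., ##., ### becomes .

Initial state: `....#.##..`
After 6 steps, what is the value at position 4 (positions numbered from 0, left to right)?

.

######...#
.......##.
#######...
........##
.#######..
#........#
position 4 holds .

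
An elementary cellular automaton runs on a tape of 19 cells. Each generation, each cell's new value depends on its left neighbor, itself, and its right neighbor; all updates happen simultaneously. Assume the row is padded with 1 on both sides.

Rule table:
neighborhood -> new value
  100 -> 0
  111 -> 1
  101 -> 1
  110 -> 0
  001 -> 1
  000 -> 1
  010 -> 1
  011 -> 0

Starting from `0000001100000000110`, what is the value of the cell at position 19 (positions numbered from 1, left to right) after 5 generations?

1

0111110001111111001
1011100110111110010
0101001001011100111
1111011011101001011
1110100101011011101
position 19 holds 1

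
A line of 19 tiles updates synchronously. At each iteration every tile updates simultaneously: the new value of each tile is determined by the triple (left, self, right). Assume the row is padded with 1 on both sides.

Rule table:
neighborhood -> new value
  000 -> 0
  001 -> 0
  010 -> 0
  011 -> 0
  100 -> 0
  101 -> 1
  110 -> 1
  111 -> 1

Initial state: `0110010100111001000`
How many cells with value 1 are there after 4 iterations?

iteration 1: 1010001000011000000
iteration 2: 1100000000001000000
iteration 3: 1100000000000000000
iteration 4: 1100000000000000000
count of 1: 2

2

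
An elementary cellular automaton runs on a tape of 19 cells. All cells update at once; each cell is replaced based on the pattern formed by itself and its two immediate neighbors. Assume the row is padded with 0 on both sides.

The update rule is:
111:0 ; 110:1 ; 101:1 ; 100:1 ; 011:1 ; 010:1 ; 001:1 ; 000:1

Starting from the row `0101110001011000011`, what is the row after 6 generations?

1111011111111111111
1001110000000000001
1111011111111111111  (repeats generation 1; period 2)
generation 6: 1001110000000000001

1001110000000000001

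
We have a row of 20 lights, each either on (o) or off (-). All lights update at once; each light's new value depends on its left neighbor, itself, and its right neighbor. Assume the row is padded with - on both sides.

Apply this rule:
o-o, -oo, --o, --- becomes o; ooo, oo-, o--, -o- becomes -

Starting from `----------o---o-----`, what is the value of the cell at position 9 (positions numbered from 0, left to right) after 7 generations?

o

generation 1: oooooooooo--oo--oooo
generation 2: o----------oo--oo---
generation 3: --oooooooooo--oo--oo
generation 4: ooo----------oo--oo-
generation 5: o---oooooooooo--oo--
generation 6: --ooo----------oo--o
generation 7: ooo---oooooooooo--o-
position 9 holds o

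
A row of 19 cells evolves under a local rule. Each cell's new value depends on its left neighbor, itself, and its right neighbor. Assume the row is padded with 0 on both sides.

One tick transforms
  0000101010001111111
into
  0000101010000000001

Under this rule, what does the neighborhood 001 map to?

0

At position 3 the neighborhood is 001; the next row has 0 there.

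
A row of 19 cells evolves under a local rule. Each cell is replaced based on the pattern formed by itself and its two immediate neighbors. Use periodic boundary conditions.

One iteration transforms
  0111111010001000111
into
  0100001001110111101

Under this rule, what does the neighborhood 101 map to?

At position 0 the neighborhood is 101; the next row has 0 there.

0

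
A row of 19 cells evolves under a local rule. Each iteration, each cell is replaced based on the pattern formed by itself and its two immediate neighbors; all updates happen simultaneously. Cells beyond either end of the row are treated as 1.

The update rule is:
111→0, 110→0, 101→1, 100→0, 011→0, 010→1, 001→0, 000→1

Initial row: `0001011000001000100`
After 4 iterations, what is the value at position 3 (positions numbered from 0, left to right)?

0

0101100011101010100
1110001000011111100
0000101011000000000
0110111100011111110
position 3 holds 0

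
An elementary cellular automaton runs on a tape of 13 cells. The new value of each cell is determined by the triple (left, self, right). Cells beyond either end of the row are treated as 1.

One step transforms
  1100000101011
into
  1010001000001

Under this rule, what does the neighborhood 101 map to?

At position 8 the neighborhood is 101; the next row has 0 there.

0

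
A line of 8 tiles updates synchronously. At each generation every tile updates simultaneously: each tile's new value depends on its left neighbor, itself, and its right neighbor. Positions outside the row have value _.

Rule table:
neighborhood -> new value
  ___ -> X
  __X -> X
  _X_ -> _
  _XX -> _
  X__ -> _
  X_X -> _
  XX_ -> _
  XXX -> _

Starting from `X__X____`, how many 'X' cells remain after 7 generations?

__X__XXX
XX__X___
___X__XX
XXX__X__
____X__X
XXXX__X_
_____X__
count of X: 1

1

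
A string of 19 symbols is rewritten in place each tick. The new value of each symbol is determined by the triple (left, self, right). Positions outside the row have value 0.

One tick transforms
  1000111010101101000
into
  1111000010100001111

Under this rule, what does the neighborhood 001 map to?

At position 3 the neighborhood is 001; the next row has 1 there.

1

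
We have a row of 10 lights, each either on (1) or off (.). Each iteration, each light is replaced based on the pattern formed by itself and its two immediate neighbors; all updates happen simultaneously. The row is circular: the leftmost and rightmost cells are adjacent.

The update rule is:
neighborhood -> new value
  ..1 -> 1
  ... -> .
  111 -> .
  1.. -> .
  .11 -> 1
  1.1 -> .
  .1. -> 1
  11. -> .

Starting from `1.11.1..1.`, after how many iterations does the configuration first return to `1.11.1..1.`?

1.1..1.11.
1.1.11.1..
1.1.1..1.1
..1.1.11.1
.11.1.1..1
.1..1.1.11
.1.11.1.1.
11.1..1.1.
1..1.11.1.
1.11.1..1.

10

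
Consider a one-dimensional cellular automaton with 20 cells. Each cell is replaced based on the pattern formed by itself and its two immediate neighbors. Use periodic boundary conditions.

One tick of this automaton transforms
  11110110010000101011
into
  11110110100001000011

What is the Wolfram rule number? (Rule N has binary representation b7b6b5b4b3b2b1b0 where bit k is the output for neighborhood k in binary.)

position 0: 111 → 1  (bit 7 = 1)
position 3: 110 → 1  (bit 6 = 1)
position 4: 101 → 0  (bit 5 = 0)
position 7: 100 → 0  (bit 4 = 0)
position 5: 011 → 1  (bit 3 = 1)
position 9: 010 → 0  (bit 2 = 0)
position 8: 001 → 1  (bit 1 = 1)
position 11: 000 → 0  (bit 0 = 0)
bits b7..b0 = 11001010 = 202

202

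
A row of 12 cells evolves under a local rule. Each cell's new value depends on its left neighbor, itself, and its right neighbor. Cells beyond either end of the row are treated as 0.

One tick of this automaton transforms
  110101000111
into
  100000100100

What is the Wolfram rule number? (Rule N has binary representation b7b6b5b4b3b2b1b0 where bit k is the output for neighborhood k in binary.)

position 10: 111 → 0  (bit 7 = 0)
position 1: 110 → 0  (bit 6 = 0)
position 2: 101 → 0  (bit 5 = 0)
position 6: 100 → 1  (bit 4 = 1)
position 0: 011 → 1  (bit 3 = 1)
position 3: 010 → 0  (bit 2 = 0)
position 8: 001 → 0  (bit 1 = 0)
position 7: 000 → 0  (bit 0 = 0)
bits b7..b0 = 00011000 = 24

24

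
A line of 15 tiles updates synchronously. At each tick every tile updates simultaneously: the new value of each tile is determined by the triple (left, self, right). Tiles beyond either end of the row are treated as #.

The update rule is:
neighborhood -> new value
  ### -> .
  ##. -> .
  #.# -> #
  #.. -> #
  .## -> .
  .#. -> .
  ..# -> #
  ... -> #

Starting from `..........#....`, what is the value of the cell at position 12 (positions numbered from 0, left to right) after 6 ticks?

.

##########.####
..........#....  (repeats tick 0; period 2)
tick 6: ..........#....
position 12 holds .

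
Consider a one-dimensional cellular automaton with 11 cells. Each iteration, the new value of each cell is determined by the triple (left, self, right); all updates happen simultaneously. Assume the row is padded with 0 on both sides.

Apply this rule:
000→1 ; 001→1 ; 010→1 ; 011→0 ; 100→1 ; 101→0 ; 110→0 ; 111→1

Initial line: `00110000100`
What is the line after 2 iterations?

iteration 1: 11001111111
iteration 2: 00110111110

00110111110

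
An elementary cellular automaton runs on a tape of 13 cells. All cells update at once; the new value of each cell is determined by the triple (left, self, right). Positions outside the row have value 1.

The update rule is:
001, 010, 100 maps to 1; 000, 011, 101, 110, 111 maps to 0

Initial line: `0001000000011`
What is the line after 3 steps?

1000111010000

1011100000100
0000010001111
1000111010000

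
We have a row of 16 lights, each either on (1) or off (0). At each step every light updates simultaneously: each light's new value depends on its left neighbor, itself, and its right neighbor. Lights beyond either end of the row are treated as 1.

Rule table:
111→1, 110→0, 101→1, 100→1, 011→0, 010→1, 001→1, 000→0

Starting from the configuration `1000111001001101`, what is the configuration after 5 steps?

1111010111110101

0101010111110010
1111111011101111
1111110101010111
1111101111111011
1111010111110101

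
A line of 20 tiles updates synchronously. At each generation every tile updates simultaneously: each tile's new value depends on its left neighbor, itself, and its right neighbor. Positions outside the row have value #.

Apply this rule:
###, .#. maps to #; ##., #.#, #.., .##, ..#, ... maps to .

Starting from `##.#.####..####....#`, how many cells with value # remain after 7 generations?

#..#..##....##......
...#................
...#................  (fixed point — unchanged through generation 7)
count of #: 1

1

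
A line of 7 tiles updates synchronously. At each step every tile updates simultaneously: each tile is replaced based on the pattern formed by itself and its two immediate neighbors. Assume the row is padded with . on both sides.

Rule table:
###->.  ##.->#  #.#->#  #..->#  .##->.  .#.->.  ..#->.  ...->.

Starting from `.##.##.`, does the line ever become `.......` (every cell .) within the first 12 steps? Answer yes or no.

yes

step 1: ..##.##
step 2: ...##.#
step 3: ....##.
step 4: .....##
step 5: ......#
step 6: .......
all cells are . at step 6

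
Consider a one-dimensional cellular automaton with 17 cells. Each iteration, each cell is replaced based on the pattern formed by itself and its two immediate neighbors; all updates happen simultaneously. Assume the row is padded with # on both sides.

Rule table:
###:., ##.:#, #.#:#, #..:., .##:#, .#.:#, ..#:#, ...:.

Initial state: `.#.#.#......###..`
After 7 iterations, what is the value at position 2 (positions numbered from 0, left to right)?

######.....##.#.#
.....#....#######
....##...##......
...###..###.....#
..##.#.##.#....##
.##########...##.
##........#..####
position 2 holds .

.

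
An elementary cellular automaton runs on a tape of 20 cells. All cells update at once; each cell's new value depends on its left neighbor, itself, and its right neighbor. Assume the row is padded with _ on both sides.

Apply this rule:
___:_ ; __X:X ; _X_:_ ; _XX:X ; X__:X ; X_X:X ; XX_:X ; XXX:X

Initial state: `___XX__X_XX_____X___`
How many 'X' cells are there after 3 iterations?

iteration 1: __XXXXX_XXXX___X_X__
iteration 2: _XXXXXXXXXXXX_X_X_X_
iteration 3: XXXXXXXXXXXXXX_X_X_X
count of X: 17

17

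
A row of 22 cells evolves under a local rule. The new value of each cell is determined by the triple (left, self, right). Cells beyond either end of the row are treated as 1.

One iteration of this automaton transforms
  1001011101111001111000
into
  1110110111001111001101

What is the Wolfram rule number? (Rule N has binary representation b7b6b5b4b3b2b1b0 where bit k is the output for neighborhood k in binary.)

position 6: 111 → 0  (bit 7 = 0)
position 0: 110 → 1  (bit 6 = 1)
position 4: 101 → 1  (bit 5 = 1)
position 1: 100 → 1  (bit 4 = 1)
position 5: 011 → 1  (bit 3 = 1)
position 3: 010 → 0  (bit 2 = 0)
position 2: 001 → 1  (bit 1 = 1)
position 20: 000 → 0  (bit 0 = 0)
bits b7..b0 = 01111010 = 122

122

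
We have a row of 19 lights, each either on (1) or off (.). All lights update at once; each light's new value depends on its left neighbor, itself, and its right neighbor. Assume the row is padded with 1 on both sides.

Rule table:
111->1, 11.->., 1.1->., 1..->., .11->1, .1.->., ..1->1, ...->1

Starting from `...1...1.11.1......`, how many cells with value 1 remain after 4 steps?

.11..11..1....11111
.1..11..1..11111111
...11..1..111111111
.111..1..1111111111
count of 1: 14

14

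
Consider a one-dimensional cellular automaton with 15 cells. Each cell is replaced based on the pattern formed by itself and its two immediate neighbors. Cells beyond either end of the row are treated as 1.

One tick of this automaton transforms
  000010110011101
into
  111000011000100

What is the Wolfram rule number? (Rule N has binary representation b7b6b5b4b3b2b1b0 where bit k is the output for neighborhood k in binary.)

81

position 11: 111 → 0  (bit 7 = 0)
position 7: 110 → 1  (bit 6 = 1)
position 5: 101 → 0  (bit 5 = 0)
position 0: 100 → 1  (bit 4 = 1)
position 6: 011 → 0  (bit 3 = 0)
position 4: 010 → 0  (bit 2 = 0)
position 3: 001 → 0  (bit 1 = 0)
position 1: 000 → 1  (bit 0 = 1)
bits b7..b0 = 01010001 = 81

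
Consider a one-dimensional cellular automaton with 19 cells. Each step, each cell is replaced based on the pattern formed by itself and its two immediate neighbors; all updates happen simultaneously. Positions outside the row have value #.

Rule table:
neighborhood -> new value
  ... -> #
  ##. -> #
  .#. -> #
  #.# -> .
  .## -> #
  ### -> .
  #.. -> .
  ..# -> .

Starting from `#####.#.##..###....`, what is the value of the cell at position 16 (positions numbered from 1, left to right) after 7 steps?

step 1: ....#.#.##..#.#.##.
step 2: .##.#.#.##..#.#.##.
step 3: .##.#.#.##..#.#.##.  (fixed point — unchanged through step 7)
position 16 holds .

.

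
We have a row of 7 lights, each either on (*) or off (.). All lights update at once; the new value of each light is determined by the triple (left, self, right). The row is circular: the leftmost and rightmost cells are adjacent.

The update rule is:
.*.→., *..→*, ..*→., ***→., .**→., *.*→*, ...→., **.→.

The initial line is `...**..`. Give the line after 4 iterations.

iteration 1: .....*.
iteration 2: ......*
iteration 3: *......
iteration 4: .*.....

.*.....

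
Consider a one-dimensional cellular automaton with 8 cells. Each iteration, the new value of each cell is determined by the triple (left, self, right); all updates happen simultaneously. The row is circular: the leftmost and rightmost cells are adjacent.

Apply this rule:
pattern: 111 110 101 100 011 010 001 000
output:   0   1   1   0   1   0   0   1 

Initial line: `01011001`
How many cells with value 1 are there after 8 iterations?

4

10111000
01101010
01110100
01011001  (repeats iteration 0; period 4)
iteration 8: 01011001
count of 1: 4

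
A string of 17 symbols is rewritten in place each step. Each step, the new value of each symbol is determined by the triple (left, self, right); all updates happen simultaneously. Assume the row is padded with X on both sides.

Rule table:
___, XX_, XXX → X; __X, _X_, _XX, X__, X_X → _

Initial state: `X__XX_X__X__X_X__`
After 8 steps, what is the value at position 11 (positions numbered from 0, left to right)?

_

X___X____________
X_X___XXXXXXXXXX_
X___X__XXXXXXXXX_
X_X_____XXXXXXXX_
X___XXX__XXXXXXX_
X_X__XX___XXXXXX_
X_____X_X__XXXXX_
X_XXX_______XXXX_
position 11 holds _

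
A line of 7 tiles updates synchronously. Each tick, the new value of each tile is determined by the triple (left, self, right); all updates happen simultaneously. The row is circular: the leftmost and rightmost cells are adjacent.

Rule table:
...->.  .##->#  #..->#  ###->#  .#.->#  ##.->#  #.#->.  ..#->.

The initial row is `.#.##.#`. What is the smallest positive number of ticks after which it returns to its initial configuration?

1

tick 1: .#.##.#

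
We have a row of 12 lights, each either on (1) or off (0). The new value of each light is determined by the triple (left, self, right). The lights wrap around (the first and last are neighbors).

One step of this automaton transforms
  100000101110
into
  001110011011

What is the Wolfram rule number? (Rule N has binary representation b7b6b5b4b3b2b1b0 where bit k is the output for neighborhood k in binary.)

105

position 9: 111 → 0  (bit 7 = 0)
position 10: 110 → 1  (bit 6 = 1)
position 7: 101 → 1  (bit 5 = 1)
position 1: 100 → 0  (bit 4 = 0)
position 8: 011 → 1  (bit 3 = 1)
position 0: 010 → 0  (bit 2 = 0)
position 5: 001 → 0  (bit 1 = 0)
position 2: 000 → 1  (bit 0 = 1)
bits b7..b0 = 01101001 = 105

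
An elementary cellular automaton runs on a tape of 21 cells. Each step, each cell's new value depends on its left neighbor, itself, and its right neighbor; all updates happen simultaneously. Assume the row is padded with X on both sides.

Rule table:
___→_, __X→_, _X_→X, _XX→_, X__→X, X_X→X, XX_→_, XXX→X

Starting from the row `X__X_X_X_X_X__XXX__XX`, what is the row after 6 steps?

_X_XXXXXXXXXX__X_X__X
XXX_XXXXXXXX_X_XXXX__
XX_X_XXXXXX_XXX_XX_X_
X_XXX_XXXX_X_X_X__XXX
_X_X_X_XX_XXXXXXX__XX
XXXXXXX__X_XXXXX_X__X

XXXXXXX__X_XXXXX_X__X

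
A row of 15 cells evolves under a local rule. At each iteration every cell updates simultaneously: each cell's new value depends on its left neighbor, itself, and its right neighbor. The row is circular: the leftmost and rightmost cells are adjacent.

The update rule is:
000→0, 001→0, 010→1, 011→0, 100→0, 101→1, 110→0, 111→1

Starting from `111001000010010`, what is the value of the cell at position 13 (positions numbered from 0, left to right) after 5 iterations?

0

iteration 1: 010001000010011
iteration 2: 110001000010000
iteration 3: 000001000010000
iteration 4: 000001000010000  (fixed point — unchanged through iteration 5)
position 13 holds 0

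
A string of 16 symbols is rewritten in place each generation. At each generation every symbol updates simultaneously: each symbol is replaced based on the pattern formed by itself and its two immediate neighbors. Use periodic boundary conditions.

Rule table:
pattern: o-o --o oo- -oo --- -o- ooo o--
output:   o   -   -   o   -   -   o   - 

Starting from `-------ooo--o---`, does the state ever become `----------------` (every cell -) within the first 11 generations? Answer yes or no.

generation 1: -------oo-------
generation 2: -------o--------
generation 3: ----------------
all cells are - at generation 3

yes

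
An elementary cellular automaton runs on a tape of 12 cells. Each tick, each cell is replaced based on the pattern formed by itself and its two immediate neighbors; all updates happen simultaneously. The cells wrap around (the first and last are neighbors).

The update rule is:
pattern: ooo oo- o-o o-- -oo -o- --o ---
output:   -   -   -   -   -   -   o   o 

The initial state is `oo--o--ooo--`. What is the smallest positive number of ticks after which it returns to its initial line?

24

---o--o----o
-oo--o--ooo-
o---o--o----
--oo--o--ooo
-o---o--o---
o--oo--o--oo
--o---o--o--
oo--oo--o--o
---o---o--o-
ooo--oo--o--
----o---o--o
-ooo--oo--o-
o----o---o--
--ooo--oo--o
-o----o---o-
o--ooo--oo--
--o----o---o
-o--ooo--oo-
o--o----o---
--o--ooo--oo
-o--o----o--
o--o--ooo--o
--o--o----o-
oo--o--ooo--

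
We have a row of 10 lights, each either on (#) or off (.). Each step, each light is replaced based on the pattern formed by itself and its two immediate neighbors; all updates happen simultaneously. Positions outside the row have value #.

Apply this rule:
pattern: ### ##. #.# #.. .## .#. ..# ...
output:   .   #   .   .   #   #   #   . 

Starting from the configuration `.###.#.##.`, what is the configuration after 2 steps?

.#.#.#.##.
.#.#.#.##.

.#.#.#.##.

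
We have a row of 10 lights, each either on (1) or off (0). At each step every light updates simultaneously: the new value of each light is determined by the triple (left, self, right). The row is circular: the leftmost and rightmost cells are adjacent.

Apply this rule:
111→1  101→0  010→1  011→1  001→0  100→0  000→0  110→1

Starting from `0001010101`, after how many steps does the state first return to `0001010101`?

1

step 1: 0001010101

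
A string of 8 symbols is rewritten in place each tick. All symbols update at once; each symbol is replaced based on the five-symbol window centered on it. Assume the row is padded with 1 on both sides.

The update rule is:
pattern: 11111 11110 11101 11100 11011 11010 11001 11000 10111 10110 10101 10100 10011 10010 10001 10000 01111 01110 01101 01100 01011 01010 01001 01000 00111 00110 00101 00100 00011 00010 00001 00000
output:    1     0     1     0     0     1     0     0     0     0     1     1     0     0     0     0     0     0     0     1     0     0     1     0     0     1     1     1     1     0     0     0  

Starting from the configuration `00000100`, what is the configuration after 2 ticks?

00001100

00000110
00001100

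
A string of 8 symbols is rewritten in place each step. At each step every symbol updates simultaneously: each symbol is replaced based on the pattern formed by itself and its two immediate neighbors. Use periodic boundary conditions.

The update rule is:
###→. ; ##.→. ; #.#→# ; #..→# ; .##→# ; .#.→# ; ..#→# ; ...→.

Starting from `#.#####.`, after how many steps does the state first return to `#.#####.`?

step 1: ###....#
step 2: ...#..##
step 3: #.#####.

3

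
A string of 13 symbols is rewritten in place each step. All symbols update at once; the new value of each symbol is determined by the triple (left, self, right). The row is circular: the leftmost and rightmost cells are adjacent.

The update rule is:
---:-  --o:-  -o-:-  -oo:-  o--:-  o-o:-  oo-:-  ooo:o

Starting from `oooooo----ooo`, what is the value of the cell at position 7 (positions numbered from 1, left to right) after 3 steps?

ooooo------oo
oooo--------o
ooo----------
position 7 holds -

-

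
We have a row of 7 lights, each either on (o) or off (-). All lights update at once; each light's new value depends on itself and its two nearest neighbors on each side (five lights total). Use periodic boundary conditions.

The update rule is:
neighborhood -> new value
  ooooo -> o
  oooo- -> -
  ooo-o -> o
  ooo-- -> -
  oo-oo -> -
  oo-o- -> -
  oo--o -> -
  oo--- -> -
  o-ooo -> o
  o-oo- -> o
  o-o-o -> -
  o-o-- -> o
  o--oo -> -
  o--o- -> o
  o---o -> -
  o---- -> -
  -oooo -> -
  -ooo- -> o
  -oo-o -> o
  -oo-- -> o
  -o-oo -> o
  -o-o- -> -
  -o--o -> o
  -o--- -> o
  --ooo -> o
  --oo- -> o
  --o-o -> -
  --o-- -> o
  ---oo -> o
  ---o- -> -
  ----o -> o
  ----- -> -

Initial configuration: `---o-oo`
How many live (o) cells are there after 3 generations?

2

----ooo
--oooo-
-oo----
count of o: 2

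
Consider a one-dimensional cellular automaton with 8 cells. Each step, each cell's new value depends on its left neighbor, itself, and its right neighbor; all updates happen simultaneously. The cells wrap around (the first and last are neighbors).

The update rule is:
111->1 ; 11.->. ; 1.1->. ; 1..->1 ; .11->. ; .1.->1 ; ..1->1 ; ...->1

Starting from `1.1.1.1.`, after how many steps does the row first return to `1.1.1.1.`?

step 1: 1.1.1.1.

1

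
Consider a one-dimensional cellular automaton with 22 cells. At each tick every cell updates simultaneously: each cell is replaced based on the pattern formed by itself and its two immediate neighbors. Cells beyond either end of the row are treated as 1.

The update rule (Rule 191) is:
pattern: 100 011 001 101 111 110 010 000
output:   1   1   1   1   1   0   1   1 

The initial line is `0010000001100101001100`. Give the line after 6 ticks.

1111101111111101111111

1111111111011111111011
1111111110111111110111
1111111101111111101111
1111111011111111011111
1111110111111110111111
1111101111111101111111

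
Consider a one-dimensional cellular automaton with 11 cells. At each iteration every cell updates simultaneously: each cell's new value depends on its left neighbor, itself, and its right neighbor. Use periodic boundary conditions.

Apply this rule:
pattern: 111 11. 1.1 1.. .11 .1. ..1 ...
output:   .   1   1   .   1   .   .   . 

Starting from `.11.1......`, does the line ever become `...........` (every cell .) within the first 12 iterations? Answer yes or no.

yes

.111.......
.1.1.......
..1........
...........
all cells are . at iteration 4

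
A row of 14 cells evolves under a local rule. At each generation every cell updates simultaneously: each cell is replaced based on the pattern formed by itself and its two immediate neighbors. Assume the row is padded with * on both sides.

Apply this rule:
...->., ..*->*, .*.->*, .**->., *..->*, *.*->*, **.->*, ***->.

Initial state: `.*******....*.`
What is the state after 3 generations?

*......**..***
**....*.***...
.**..***..**.*

.**..***..**.*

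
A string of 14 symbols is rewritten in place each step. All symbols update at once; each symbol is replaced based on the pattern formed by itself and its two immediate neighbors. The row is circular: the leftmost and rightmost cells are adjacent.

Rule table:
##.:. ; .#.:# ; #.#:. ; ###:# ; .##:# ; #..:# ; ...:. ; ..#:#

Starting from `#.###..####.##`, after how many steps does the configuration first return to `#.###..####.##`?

14

..##.#####..##
###..####.###.
##.#####..##..
#..####.###.##
.#####..##..##
.####.###.###.
####..##..##.#
###.###.###..#
##..##..##.###
#.###.###..###
..##..##.#####
###.###..####.
##..##.#####..
#.###..####.##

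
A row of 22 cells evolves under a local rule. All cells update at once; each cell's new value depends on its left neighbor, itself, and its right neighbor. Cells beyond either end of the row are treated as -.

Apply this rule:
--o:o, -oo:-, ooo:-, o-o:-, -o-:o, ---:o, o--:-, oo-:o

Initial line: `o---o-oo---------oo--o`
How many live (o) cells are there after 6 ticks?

o-ooo--o-oooooooo-o-oo
o---o-oo--------o-o--o
o-ooo--o-oooooooo-o-oo  (repeats tick 1; period 2)
tick 6: o---o-oo--------o-o--o
count of o: 7

7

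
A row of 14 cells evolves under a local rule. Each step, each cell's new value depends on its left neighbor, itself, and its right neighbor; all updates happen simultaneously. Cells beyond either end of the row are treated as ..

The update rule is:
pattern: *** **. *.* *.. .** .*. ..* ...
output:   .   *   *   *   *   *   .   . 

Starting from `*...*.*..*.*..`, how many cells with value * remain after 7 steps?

**..****.****.
***.*..***..**
*.****.*.**.**
***..*********
*.**.*.......*
*******......*
*.....**.....*
count of *: 4

4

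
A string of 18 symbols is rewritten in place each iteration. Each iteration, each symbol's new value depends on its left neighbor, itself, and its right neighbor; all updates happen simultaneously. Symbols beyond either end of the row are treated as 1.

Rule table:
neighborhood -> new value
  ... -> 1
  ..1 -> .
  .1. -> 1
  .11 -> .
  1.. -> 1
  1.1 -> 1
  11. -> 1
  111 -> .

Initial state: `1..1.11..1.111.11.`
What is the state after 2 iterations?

iteration 1: 11.11.11.11..11.11
iteration 2: .11.11.11.11..11..

.11.11.11.11..11..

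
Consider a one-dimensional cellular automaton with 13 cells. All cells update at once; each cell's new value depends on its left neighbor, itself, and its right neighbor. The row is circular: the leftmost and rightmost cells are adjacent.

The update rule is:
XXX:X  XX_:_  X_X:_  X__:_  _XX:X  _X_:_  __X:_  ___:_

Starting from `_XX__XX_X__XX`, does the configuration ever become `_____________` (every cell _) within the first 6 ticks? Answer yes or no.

yes

tick 1: _X___X_____X_
tick 2: _____________
all cells are _ at tick 2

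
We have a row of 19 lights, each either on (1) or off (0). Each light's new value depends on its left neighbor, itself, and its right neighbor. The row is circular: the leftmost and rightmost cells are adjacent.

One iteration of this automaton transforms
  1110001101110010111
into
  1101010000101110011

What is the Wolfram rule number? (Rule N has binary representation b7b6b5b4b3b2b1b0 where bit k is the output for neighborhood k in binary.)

position 0: 111 → 1  (bit 7 = 1)
position 2: 110 → 0  (bit 6 = 0)
position 8: 101 → 0  (bit 5 = 0)
position 3: 100 → 1  (bit 4 = 1)
position 6: 011 → 0  (bit 3 = 0)
position 14: 010 → 1  (bit 2 = 1)
position 5: 001 → 1  (bit 1 = 1)
position 4: 000 → 0  (bit 0 = 0)
bits b7..b0 = 10010110 = 150

150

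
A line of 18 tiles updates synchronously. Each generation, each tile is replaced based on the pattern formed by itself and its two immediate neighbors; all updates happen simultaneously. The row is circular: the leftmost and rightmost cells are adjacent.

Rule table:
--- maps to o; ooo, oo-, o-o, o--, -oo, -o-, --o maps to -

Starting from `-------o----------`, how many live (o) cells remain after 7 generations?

15

oooooo---ooooooooo
-------o----------  (repeats generation 0; period 2)
generation 7: oooooo---ooooooooo
count of o: 15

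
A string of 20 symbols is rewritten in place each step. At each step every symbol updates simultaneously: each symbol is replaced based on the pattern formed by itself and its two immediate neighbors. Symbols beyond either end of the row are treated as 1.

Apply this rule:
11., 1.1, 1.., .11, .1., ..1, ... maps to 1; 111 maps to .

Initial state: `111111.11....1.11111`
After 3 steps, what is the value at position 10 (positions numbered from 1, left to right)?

1

.....11111111111....
111111.........11111
.....11111111111....
position 10 holds 1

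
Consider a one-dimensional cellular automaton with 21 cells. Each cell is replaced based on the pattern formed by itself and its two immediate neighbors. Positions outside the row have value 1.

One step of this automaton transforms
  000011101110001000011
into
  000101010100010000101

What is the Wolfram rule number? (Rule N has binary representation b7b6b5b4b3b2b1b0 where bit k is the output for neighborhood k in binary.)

position 5: 111 → 1  (bit 7 = 1)
position 6: 110 → 0  (bit 6 = 0)
position 7: 101 → 1  (bit 5 = 1)
position 0: 100 → 0  (bit 4 = 0)
position 4: 011 → 0  (bit 3 = 0)
position 14: 010 → 0  (bit 2 = 0)
position 3: 001 → 1  (bit 1 = 1)
position 1: 000 → 0  (bit 0 = 0)
bits b7..b0 = 10100010 = 162

162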